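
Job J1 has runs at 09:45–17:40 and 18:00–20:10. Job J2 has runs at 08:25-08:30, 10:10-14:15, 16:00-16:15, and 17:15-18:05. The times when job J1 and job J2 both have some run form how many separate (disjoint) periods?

4

A ∩ B = 10:10–14:15, 16:00–16:15, 17:15–17:40, 18:00–18:05.
That is 4 disjoint pieces.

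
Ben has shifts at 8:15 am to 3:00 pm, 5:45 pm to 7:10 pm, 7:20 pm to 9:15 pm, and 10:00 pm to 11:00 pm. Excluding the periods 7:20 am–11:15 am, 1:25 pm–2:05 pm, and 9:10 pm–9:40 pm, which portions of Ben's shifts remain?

8:15 am–3:00 pm with B removed leaves 11:15 am–1:25 pm, 2:05 pm–3:00 pm.
5:45 pm–7:10 pm is untouched.
7:20 pm–9:15 pm with B removed leaves 7:20 pm–9:10 pm.
10:00 pm–11:00 pm is untouched.

11:15 am–1:25 pm, 2:05 pm–3:00 pm, 5:45 pm–7:10 pm, 7:20 pm–9:10 pm, 10:00 pm–11:00 pm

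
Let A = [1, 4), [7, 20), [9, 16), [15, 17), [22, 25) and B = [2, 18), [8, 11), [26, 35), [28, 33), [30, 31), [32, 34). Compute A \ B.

[1, 2) ∪ [18, 20) ∪ [22, 25)

A, merged: [1, 4), [7, 20), [22, 25).
B, merged: [2, 18), [26, 35).
[1, 4) with B removed leaves [1, 2).
[7, 20) with B removed leaves [18, 20).
[22, 25) is untouched.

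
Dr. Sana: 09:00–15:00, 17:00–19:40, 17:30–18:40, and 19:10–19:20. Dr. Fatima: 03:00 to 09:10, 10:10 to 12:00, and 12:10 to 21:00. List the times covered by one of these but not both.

03:00–09:00, 09:10–10:10, 12:00–12:10, 15:00–17:00, 19:40–21:00

A, merged: 09:00–15:00, 17:00–19:40.
A \ B = 09:10–10:10, 12:00–12:10.
B \ A = 03:00–09:00, 15:00–17:00, 19:40–21:00.
Union of the two gives the symmetric difference.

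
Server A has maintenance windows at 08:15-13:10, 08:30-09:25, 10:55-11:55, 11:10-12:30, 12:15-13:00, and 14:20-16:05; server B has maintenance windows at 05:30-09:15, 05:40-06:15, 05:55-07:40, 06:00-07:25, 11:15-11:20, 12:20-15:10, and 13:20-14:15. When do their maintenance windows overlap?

08:15–09:15, 11:15–11:20, 12:20–13:10, 14:20–15:10

First set merges to 08:15–13:10, 14:20–16:05.
Second set merges to 05:30–09:15, 11:15–11:20, 12:20–15:10.
08:15–13:10 overlaps B on 08:15–09:15, 11:15–11:20, 12:20–13:10.
14:20–16:05 overlaps B on 14:20–15:10.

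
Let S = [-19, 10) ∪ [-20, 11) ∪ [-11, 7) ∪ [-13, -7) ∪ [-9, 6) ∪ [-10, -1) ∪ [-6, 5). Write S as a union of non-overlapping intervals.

Sort by start: [-20, 11), [-19, 10), [-13, -7), [-11, 7), [-10, -1), [-9, 6), [-6, 5).
[-19, 10) overlaps/touches [-20, 11) → extend to [-20, 11).
[-13, -7) overlaps/touches [-20, 11) → extend to [-20, 11).
[-11, 7) overlaps/touches [-20, 11) → extend to [-20, 11).
[-10, -1) overlaps/touches [-20, 11) → extend to [-20, 11).
[-9, 6) overlaps/touches [-20, 11) → extend to [-20, 11).
[-6, 5) overlaps/touches [-20, 11) → extend to [-20, 11).

[-20, 11)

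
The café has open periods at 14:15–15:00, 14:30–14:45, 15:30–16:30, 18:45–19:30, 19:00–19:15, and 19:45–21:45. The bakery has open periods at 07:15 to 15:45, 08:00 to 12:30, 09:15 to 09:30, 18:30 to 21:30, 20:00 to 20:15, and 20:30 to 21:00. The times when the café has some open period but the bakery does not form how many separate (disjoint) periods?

2

Merge the first list: 14:15–15:00, 15:30–16:30, 18:45–19:30, 19:45–21:45.
Merge the second list: 07:15–15:45, 18:30–21:30.
A \ B = 15:45–16:30, 21:30–21:45.
That is 2 disjoint pieces.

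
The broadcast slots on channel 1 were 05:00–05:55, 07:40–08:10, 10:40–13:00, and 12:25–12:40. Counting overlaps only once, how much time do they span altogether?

Merged: 05:00–05:55, 07:40–08:10, 10:40–13:00.
Lengths: 55 min + 30 min + 2 h 20 min = 3 h 45 min.

3 h 45 min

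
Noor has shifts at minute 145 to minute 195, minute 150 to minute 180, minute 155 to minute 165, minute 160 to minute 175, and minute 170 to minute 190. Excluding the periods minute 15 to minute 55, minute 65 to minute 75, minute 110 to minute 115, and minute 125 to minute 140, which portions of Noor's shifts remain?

Merge the first list: minute 145 to minute 195.
minute 145 to minute 195 is untouched.

minute 145 to minute 195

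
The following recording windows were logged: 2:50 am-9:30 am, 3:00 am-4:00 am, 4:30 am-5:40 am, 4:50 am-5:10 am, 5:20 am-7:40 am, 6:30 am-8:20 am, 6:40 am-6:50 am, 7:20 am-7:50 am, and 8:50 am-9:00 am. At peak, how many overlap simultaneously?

Walk the sorted start/end points keeping a running depth.
The depth first hits 4 at 6:40 am.

4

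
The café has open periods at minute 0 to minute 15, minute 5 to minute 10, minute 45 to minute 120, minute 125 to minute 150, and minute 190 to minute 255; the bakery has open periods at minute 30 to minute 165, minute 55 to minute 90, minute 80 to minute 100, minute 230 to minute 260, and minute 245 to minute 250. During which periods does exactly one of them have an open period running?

minute 0 to minute 15, minute 30 to minute 45, minute 120 to minute 125, minute 150 to minute 165, minute 190 to minute 230, minute 255 to minute 260

Merge the first list: minute 0 to minute 15, minute 45 to minute 120, minute 125 to minute 150, minute 190 to minute 255.
Merge the second list: minute 30 to minute 165, minute 230 to minute 260.
A \ B = minute 0 to minute 15, minute 190 to minute 230.
B \ A = minute 30 to minute 45, minute 120 to minute 125, minute 150 to minute 165, minute 255 to minute 260.
Union of the two gives the symmetric difference.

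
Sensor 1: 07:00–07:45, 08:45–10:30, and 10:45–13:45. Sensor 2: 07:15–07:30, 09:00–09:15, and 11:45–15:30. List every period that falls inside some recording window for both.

07:15–07:30, 09:00–09:15, 11:45–13:45

07:00–07:45 ∩ B → 07:15–07:30.
08:45–10:30 ∩ B → 09:00–09:15.
10:45–13:45 ∩ B → 11:45–13:45.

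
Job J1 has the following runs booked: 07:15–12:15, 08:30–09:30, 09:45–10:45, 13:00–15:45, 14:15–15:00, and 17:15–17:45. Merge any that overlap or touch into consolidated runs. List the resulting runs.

08:30–09:30 overlaps/touches 07:15–12:15 → extend to 07:15–12:15.
09:45–10:45 overlaps/touches 07:15–12:15 → extend to 07:15–12:15.
13:00–15:45 is disjoint → start new block.
14:15–15:00 overlaps/touches 13:00–15:45 → extend to 13:00–15:45.
17:15–17:45 is disjoint → start new block.

07:15–12:15, 13:00–15:45, 17:15–17:45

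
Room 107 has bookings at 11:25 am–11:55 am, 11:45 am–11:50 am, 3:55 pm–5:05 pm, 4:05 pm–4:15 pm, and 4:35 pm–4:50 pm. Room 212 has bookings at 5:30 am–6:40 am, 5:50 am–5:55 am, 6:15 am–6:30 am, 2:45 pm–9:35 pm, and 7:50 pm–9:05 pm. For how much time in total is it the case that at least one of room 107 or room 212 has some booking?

A, merged: 11:25 am–11:55 am, 3:55 pm–5:05 pm.
B, merged: 5:30 am–6:40 am, 2:45 pm–9:35 pm.
A ∪ B = 5:30 am–6:40 am, 11:25 am–11:55 am, 2:45 pm–9:35 pm.
Total: 1 h 10 min + 30 min + 6 h 50 min = 8 h 30 min.

8 h 30 min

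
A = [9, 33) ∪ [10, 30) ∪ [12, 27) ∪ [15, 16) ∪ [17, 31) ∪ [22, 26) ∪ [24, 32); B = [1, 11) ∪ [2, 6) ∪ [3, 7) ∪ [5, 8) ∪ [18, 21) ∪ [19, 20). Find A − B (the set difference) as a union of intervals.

[11, 18) ∪ [21, 33)

A, merged: [9, 33).
B, merged: [1, 11), [18, 21).
[9, 33) with B removed leaves [11, 18), [21, 33).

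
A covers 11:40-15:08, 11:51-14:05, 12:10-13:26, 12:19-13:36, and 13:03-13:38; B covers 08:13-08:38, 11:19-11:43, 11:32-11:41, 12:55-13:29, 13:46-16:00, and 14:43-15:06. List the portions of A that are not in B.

A, merged: 11:40–15:08.
B, merged: 08:13–08:38, 11:19–11:43, 12:55–13:29, 13:46–16:00.
11:40–15:08 \ B = 11:43–12:55, 13:29–13:46.

11:43–12:55, 13:29–13:46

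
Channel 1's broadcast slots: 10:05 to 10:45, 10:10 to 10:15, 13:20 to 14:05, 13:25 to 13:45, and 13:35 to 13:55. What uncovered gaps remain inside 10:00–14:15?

Covered (merged): 10:05-10:45, 13:20-14:05.
Gaps within 10:00-14:15: 10:00-10:05, 10:45-13:20, 14:05-14:15.

10:00-10:05, 10:45-13:20, 14:05-14:15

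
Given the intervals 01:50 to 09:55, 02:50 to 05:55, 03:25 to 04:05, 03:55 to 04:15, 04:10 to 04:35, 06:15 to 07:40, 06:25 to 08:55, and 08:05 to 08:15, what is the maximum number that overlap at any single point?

4

Walk the sorted start/end points keeping a running depth.
The depth first hits 4 at 03:55.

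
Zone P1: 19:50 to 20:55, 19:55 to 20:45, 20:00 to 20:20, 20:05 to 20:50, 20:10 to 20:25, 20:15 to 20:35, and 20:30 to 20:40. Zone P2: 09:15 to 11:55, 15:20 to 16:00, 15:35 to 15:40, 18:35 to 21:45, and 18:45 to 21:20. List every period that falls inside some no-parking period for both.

19:50–20:55

Merge the first list: 19:50–20:55.
Merge the second list: 09:15–11:55, 15:20–16:00, 18:35–21:45.
19:50–20:55 meets the second set on 19:50–20:55.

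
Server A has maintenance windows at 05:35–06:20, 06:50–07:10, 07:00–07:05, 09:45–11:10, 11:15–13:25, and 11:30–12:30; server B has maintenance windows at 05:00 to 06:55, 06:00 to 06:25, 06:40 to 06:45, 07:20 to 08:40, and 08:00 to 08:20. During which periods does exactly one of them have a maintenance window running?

Merge the first list: 05:35–06:20, 06:50–07:10, 09:45–11:10, 11:15–13:25.
Merge the second list: 05:00–06:55, 07:20–08:40.
A but not B: 06:55–07:10, 09:45–11:10, 11:15–13:25.
B but not A: 05:00–05:35, 06:20–06:50, 07:20–08:40.
Combining gives A △ B.

05:00–05:35, 06:20–06:50, 06:55–07:10, 07:20–08:40, 09:45–11:10, 11:15–13:25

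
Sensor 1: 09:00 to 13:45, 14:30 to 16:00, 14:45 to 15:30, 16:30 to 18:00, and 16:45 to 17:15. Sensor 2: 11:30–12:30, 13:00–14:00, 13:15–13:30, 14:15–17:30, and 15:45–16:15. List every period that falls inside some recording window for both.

First set merges to 09:00-13:45, 14:30-16:00, 16:30-18:00.
Second set merges to 11:30-12:30, 13:00-14:00, 14:15-17:30.
09:00-13:45 meets the second set on 11:30-12:30, 13:00-13:45.
14:30-16:00 meets the second set on 14:30-16:00.
16:30-18:00 meets the second set on 16:30-17:30.

11:30-12:30, 13:00-13:45, 14:30-16:00, 16:30-17:30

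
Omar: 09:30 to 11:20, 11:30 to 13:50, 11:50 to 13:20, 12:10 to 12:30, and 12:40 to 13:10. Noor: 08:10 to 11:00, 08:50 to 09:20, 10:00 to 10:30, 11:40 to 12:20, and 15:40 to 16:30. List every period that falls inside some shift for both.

09:30–11:00, 11:40–12:20

Merge the first list: 09:30–11:20, 11:30–13:50.
Merge the second list: 08:10–11:00, 11:40–12:20, 15:40–16:30.
09:30–11:20 meets the second set on 09:30–11:00.
11:30–13:50 meets the second set on 11:40–12:20.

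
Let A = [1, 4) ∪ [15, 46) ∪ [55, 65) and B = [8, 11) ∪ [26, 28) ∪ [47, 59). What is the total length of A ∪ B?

A ∪ B = [1, 4), [8, 11), [15, 46), [47, 65).
Total: 3 + 3 + 31 + 18 = 55.

55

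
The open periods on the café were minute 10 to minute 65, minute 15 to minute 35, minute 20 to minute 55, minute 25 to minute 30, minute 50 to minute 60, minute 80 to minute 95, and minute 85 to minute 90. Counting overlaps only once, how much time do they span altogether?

Merged: minute 10 to minute 65, minute 80 to minute 95.
Lengths: 55 minutes + 15 minutes = 70 minutes.

70 minutes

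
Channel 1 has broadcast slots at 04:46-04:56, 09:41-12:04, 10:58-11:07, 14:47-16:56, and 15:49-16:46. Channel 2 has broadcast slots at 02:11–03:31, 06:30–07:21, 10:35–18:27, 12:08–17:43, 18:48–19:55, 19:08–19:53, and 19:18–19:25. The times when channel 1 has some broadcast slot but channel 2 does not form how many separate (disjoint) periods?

2

Merge the first list: 04:46-04:56, 09:41-12:04, 14:47-16:56.
Merge the second list: 02:11-03:31, 06:30-07:21, 10:35-18:27, 18:48-19:55.
A \ B = 04:46-04:56, 09:41-10:35.
That is 2 disjoint pieces.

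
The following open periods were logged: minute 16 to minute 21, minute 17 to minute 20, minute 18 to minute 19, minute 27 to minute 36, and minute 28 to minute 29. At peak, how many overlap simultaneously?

3

Sweep endpoints in order; track running count of active intervals.
Peak of 3 reached at minute 18.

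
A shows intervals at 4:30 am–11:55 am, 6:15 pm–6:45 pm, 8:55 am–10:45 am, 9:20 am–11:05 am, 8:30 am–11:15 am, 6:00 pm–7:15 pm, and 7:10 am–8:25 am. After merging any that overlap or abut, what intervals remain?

Sort by start: 4:30 am-11:55 am, 7:10 am-8:25 am, 8:30 am-11:15 am, 8:55 am-10:45 am, 9:20 am-11:05 am, 6:00 pm-7:15 pm, 6:15 pm-6:45 pm.
7:10 am-8:25 am overlaps/touches 4:30 am-11:55 am → extend to 4:30 am-11:55 am.
8:30 am-11:15 am overlaps/touches 4:30 am-11:55 am → extend to 4:30 am-11:55 am.
8:55 am-10:45 am overlaps/touches 4:30 am-11:55 am → extend to 4:30 am-11:55 am.
9:20 am-11:05 am overlaps/touches 4:30 am-11:55 am → extend to 4:30 am-11:55 am.
6:00 pm-7:15 pm is disjoint → start new block.
6:15 pm-6:45 pm overlaps/touches 6:00 pm-7:15 pm → extend to 6:00 pm-7:15 pm.

4:30 am-11:55 am, 6:00 pm-7:15 pm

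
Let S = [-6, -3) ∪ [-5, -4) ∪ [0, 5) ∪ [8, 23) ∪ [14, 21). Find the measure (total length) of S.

23

Merged: [-6, -3), [0, 5), [8, 23).
Lengths: 3 + 5 + 15 = 23.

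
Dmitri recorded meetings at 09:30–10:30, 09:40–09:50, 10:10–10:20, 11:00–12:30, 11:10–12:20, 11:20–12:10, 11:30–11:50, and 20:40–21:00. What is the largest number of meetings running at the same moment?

4

Walk the sorted start/end points keeping a running depth.
The depth first hits 4 at 11:30.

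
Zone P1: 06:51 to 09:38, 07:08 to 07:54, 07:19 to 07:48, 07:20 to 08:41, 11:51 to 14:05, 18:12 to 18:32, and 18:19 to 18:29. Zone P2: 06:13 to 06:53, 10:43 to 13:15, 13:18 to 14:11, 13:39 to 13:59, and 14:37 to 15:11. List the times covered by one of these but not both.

Merge the first list: 06:51-09:38, 11:51-14:05, 18:12-18:32.
Merge the second list: 06:13-06:53, 10:43-13:15, 13:18-14:11, 14:37-15:11.
A \ B = 06:53-09:38, 13:15-13:18, 18:12-18:32.
B \ A = 06:13-06:51, 10:43-11:51, 14:05-14:11, 14:37-15:11.
Union of the two gives the symmetric difference.

06:13-06:51, 06:53-09:38, 10:43-11:51, 13:15-13:18, 14:05-14:11, 14:37-15:11, 18:12-18:32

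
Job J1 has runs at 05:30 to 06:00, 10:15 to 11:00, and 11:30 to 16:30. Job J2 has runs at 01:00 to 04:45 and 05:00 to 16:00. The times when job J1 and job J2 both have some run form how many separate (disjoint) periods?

3

A ∩ B = 05:30–06:00, 10:15–11:00, 11:30–16:00.
That is 3 disjoint pieces.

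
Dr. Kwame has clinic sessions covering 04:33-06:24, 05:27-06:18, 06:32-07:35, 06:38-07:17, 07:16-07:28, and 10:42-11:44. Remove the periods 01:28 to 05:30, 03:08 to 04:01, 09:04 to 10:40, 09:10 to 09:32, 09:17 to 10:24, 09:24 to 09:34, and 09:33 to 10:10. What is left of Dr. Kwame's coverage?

A, merged: 04:33–06:24, 06:32–07:35, 10:42–11:44.
B, merged: 01:28–05:30, 09:04–10:40.
04:33–06:24 with B removed leaves 05:30–06:24.
06:32–07:35 is untouched.
10:42–11:44 is untouched.

05:30–06:24, 06:32–07:35, 10:42–11:44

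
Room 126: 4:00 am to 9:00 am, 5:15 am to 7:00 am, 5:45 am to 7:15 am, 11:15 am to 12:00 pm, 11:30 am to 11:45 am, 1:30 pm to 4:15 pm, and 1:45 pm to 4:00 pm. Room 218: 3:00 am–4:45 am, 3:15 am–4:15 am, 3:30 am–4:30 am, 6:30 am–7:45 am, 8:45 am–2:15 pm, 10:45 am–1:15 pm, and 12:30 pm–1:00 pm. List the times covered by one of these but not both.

A, merged: 4:00 am–9:00 am, 11:15 am–12:00 pm, 1:30 pm–4:15 pm.
B, merged: 3:00 am–4:45 am, 6:30 am–7:45 am, 8:45 am–2:15 pm.
Only in the first: 4:45 am–6:30 am, 7:45 am–8:45 am, 2:15 pm–4:15 pm.
Only in the second: 3:00 am–4:00 am, 9:00 am–11:15 am, 12:00 pm–1:30 pm.
Together these are the periods covered by exactly one.

3:00 am–4:00 am, 4:45 am–6:30 am, 7:45 am–8:45 am, 9:00 am–11:15 am, 12:00 pm–1:30 pm, 2:15 pm–4:15 pm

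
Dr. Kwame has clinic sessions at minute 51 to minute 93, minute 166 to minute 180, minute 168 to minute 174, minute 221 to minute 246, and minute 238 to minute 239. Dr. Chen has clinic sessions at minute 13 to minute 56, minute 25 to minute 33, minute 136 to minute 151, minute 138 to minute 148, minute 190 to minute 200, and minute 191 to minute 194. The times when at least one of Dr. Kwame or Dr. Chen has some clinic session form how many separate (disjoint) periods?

5

Merge the first list: minute 51 to minute 93, minute 166 to minute 180, minute 221 to minute 246.
Merge the second list: minute 13 to minute 56, minute 136 to minute 151, minute 190 to minute 200.
A ∪ B = minute 13 to minute 93, minute 136 to minute 151, minute 166 to minute 180, minute 190 to minute 200, minute 221 to minute 246.
That is 5 disjoint pieces.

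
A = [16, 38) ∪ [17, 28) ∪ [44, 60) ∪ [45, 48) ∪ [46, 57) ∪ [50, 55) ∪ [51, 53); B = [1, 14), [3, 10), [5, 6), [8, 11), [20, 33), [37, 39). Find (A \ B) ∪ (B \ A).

[1, 14) ∪ [16, 20) ∪ [33, 37) ∪ [38, 39) ∪ [44, 60)

First set merges to [16, 38), [44, 60).
Second set merges to [1, 14), [20, 33), [37, 39).
Only in the first: [16, 20), [33, 37), [44, 60).
Only in the second: [1, 14), [38, 39).
Together these are the periods covered by exactly one.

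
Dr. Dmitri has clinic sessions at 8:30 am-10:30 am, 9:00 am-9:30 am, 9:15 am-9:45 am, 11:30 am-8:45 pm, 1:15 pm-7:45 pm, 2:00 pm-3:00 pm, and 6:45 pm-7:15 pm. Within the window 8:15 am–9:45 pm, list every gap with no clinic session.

After merging, the occupied span is 8:30 am–10:30 am, 11:30 am–8:45 pm.
Complement within 8:15 am–9:45 pm: 8:15 am–8:30 am, 10:30 am–11:30 am, 8:45 pm–9:45 pm.

8:15 am–8:30 am, 10:30 am–11:30 am, 8:45 pm–9:45 pm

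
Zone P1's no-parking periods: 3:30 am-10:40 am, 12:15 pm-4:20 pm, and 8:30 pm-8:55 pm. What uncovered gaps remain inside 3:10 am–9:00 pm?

The merged coverage is 3:30 am–10:40 am, 12:15 pm–4:20 pm, 8:30 pm–8:55 pm.
Gaps within 3:10 am–9:00 pm: 3:10 am–3:30 am, 10:40 am–12:15 pm, 4:20 pm–8:30 pm, 8:55 pm–9:00 pm.

3:10 am–3:30 am, 10:40 am–12:15 pm, 4:20 pm–8:30 pm, 8:55 pm–9:00 pm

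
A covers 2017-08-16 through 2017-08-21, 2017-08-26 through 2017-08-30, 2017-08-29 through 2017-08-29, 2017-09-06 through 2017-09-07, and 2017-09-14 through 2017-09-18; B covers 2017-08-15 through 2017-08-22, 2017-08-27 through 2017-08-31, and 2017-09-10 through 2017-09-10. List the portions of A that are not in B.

2017-08-26 through 2017-08-26, 2017-09-06 through 2017-09-07, 2017-09-14 through 2017-09-18

Merge the first list: 2017-08-16 through 2017-08-21, 2017-08-26 through 2017-08-30, 2017-09-06 through 2017-09-07, 2017-09-14 through 2017-09-18.
2017-08-16 through 2017-08-21 lies entirely inside B → drops out.
2017-08-26 through 2017-08-30 with B removed leaves 2017-08-26 through 2017-08-26.
2017-09-06 through 2017-09-07 is untouched.
2017-09-14 through 2017-09-18 is untouched.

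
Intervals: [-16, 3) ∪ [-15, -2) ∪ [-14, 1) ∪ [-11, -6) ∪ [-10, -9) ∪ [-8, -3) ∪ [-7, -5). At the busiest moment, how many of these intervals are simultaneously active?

6

Sweep endpoints in order; track running count of active intervals.
Peak of 6 reached at -7.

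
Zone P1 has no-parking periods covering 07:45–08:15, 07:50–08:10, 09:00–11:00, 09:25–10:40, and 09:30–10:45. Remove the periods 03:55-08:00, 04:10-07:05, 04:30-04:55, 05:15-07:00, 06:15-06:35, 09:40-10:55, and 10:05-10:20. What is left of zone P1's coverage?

Merge the first list: 07:45–08:15, 09:00–11:00.
Merge the second list: 03:55–08:00, 09:40–10:55.
07:45–08:15 minus B → 08:00–08:15.
09:00–11:00 minus B → 09:00–09:40, 10:55–11:00.

08:00–08:15, 09:00–09:40, 10:55–11:00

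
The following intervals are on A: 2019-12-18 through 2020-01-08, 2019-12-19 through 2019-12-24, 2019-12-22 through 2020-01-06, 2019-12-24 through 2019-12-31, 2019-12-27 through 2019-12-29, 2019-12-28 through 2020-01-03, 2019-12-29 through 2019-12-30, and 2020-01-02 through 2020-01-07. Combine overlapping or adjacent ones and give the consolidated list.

2019-12-18 through 2020-01-08

2019-12-19 through 2019-12-24 overlaps/touches 2019-12-18 through 2020-01-08 → extend to 2019-12-18 through 2020-01-08.
2019-12-22 through 2020-01-06 overlaps/touches 2019-12-18 through 2020-01-08 → extend to 2019-12-18 through 2020-01-08.
2019-12-24 through 2019-12-31 overlaps/touches 2019-12-18 through 2020-01-08 → extend to 2019-12-18 through 2020-01-08.
2019-12-27 through 2019-12-29 overlaps/touches 2019-12-18 through 2020-01-08 → extend to 2019-12-18 through 2020-01-08.
2019-12-28 through 2020-01-03 overlaps/touches 2019-12-18 through 2020-01-08 → extend to 2019-12-18 through 2020-01-08.
2019-12-29 through 2019-12-30 overlaps/touches 2019-12-18 through 2020-01-08 → extend to 2019-12-18 through 2020-01-08.
2020-01-02 through 2020-01-07 overlaps/touches 2019-12-18 through 2020-01-08 → extend to 2019-12-18 through 2020-01-08.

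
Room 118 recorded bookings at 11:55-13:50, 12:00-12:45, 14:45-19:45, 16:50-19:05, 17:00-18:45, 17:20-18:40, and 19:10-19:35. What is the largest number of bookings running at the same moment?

4

At 17:20, 4 of the intervals are simultaneously active.
No point has more.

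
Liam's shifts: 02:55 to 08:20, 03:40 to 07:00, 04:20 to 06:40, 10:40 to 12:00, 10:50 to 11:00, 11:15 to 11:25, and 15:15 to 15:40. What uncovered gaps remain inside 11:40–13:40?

After merging, the occupied span is 02:55–08:20, 10:40–12:00, 15:15–15:40.
Complement within 11:40–13:40: 12:00–13:40.

12:00–13:40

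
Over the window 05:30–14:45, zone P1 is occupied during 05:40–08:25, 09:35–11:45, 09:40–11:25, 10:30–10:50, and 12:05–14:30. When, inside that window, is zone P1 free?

05:30-05:40, 08:25-09:35, 11:45-12:05, 14:30-14:45

The merged coverage is 05:40-08:25, 09:35-11:45, 12:05-14:30.
Gaps within 05:30-14:45: 05:30-05:40, 08:25-09:35, 11:45-12:05, 14:30-14:45.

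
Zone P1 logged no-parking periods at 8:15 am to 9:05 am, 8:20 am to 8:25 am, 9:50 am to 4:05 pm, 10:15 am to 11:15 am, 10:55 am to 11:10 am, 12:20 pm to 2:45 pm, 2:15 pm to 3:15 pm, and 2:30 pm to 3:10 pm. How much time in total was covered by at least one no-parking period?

Merged: 8:15 am–9:05 am, 9:50 am–4:05 pm.
Lengths: 50 min + 6 h 15 min = 7 h 5 min.

7 h 5 min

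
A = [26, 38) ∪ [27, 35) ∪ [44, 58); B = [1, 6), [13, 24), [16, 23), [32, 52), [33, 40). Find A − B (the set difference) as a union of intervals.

First set merges to [26, 38), [44, 58).
Second set merges to [1, 6), [13, 24), [32, 52).
[26, 38) \ B = [26, 32).
[44, 58) \ B = [52, 58).

[26, 32) ∪ [52, 58)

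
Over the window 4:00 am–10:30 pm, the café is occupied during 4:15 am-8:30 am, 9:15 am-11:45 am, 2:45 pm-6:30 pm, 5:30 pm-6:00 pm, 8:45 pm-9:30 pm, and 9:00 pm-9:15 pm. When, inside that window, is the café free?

After merging, the occupied span is 4:15 am-8:30 am, 9:15 am-11:45 am, 2:45 pm-6:30 pm, 8:45 pm-9:30 pm.
Gaps within 4:00 am-10:30 pm: 4:00 am-4:15 am, 8:30 am-9:15 am, 11:45 am-2:45 pm, 6:30 pm-8:45 pm, 9:30 pm-10:30 pm.

4:00 am-4:15 am, 8:30 am-9:15 am, 11:45 am-2:45 pm, 6:30 pm-8:45 pm, 9:30 pm-10:30 pm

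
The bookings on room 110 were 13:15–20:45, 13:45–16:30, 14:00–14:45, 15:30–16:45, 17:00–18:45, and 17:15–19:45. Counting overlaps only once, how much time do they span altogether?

Merged: 13:15-20:45.
Length: 7 h 30 min.

7 h 30 min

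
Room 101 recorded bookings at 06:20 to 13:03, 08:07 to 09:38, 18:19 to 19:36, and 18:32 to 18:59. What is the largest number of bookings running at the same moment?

2

At 08:07, 2 of the intervals are simultaneously active.
No point has more.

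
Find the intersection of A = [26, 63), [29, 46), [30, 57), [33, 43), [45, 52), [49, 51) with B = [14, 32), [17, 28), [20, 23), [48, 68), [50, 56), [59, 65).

Merge the first list: [26, 63).
Merge the second list: [14, 32), [48, 68).
[26, 63) meets the second set on [26, 32), [48, 63).

[26, 32) ∪ [48, 63)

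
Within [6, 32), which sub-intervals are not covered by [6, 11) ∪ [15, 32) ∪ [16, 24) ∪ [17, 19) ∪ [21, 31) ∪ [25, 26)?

[11, 15)

Covered (merged): [6, 11), [15, 32).
Gaps within [6, 32): [11, 15).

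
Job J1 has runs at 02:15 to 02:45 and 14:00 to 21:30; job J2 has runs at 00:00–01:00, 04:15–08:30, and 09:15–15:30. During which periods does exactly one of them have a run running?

00:00–01:00, 02:15–02:45, 04:15–08:30, 09:15–14:00, 15:30–21:30

A but not B: 02:15–02:45, 15:30–21:30.
B but not A: 00:00–01:00, 04:15–08:30, 09:15–14:00.
Combining gives A △ B.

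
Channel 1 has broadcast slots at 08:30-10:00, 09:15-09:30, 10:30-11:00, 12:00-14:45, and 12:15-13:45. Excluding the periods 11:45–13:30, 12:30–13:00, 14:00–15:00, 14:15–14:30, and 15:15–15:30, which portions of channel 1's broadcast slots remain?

First set merges to 08:30–10:00, 10:30–11:00, 12:00–14:45.
Second set merges to 11:45–13:30, 14:00–15:00, 15:15–15:30.
08:30–10:00: no B overlap → unchanged.
10:30–11:00: no B overlap → unchanged.
12:00–14:45 minus B → 13:30–14:00.

08:30–10:00, 10:30–11:00, 13:30–14:00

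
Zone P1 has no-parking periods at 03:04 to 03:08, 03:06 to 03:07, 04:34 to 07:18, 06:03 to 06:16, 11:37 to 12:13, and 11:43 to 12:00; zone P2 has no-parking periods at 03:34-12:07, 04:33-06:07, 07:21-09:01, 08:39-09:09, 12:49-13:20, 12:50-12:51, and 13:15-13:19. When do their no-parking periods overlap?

A, merged: 03:04–03:08, 04:34–07:18, 11:37–12:13.
B, merged: 03:34–12:07, 12:49–13:20.
03:04–03:08: no overlap with the second set.
04:34–07:18 meets the second set on 04:34–07:18.
11:37–12:13 meets the second set on 11:37–12:07.

04:34–07:18, 11:37–12:07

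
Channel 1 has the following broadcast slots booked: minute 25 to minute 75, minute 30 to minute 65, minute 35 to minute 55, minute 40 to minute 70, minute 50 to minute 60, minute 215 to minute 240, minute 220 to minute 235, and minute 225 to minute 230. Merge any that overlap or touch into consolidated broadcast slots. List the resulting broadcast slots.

minute 30 to minute 65 overlaps/touches minute 25 to minute 75 → extend to minute 25 to minute 75.
minute 35 to minute 55 overlaps/touches minute 25 to minute 75 → extend to minute 25 to minute 75.
minute 40 to minute 70 overlaps/touches minute 25 to minute 75 → extend to minute 25 to minute 75.
minute 50 to minute 60 overlaps/touches minute 25 to minute 75 → extend to minute 25 to minute 75.
minute 215 to minute 240 is disjoint → start new block.
minute 220 to minute 235 overlaps/touches minute 215 to minute 240 → extend to minute 215 to minute 240.
minute 225 to minute 230 overlaps/touches minute 215 to minute 240 → extend to minute 215 to minute 240.

minute 25 to minute 75, minute 215 to minute 240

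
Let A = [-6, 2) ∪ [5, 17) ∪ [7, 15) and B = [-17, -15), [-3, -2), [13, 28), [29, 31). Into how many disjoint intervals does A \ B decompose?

A, merged: [-6, 2), [5, 17).
A \ B = [-6, -3), [-2, 2), [5, 13).
That is 3 disjoint pieces.

3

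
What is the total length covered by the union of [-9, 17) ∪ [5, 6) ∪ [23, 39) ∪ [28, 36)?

42

Merged: [-9, 17), [23, 39).
Lengths: 26 + 16 = 42.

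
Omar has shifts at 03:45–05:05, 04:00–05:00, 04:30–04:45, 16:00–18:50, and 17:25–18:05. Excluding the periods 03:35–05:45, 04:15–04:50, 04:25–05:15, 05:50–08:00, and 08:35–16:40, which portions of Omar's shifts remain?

First set merges to 03:45–05:05, 16:00–18:50.
Second set merges to 03:35–05:45, 05:50–08:00, 08:35–16:40.
03:45–05:05: fully covered by B → removed.
16:00–18:50 minus B → 16:40–18:50.

16:40–18:50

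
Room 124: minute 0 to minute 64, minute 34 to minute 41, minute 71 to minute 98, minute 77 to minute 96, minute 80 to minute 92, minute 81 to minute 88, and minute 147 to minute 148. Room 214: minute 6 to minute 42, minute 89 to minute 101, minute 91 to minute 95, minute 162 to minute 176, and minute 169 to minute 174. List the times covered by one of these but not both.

A, merged: minute 0 to minute 64, minute 71 to minute 98, minute 147 to minute 148.
B, merged: minute 6 to minute 42, minute 89 to minute 101, minute 162 to minute 176.
Only in the first: minute 0 to minute 6, minute 42 to minute 64, minute 71 to minute 89, minute 147 to minute 148.
Only in the second: minute 98 to minute 101, minute 162 to minute 176.
Together these are the periods covered by exactly one.

minute 0 to minute 6, minute 42 to minute 64, minute 71 to minute 89, minute 98 to minute 101, minute 147 to minute 148, minute 162 to minute 176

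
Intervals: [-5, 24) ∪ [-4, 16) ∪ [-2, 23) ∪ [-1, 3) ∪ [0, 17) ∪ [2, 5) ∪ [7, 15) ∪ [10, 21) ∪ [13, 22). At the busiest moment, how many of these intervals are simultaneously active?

Walk the sorted start/end points keeping a running depth.
The depth first hits 7 at 13.

7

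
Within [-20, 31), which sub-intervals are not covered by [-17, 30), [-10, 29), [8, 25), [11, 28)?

The merged coverage is [-17, 30).
Complement within [-20, 31): [-20, -17), [30, 31).

[-20, -17) ∪ [30, 31)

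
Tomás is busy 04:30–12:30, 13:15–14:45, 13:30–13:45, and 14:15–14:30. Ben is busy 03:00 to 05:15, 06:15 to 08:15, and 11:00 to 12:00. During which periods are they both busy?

A, merged: 04:30–12:30, 13:15–14:45.
04:30–12:30 overlaps B on 04:30–05:15, 06:15–08:15, 11:00–12:00.
13:15–14:45 falls entirely outside B.

04:30–05:15, 06:15–08:15, 11:00–12:00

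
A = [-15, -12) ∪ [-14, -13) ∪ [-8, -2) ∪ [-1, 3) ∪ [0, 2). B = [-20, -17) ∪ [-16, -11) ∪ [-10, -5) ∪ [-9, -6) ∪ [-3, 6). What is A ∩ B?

[-15, -12) ∪ [-8, -5) ∪ [-3, -2) ∪ [-1, 3)

First set merges to [-15, -12), [-8, -2), [-1, 3).
Second set merges to [-20, -17), [-16, -11), [-10, -5), [-3, 6).
[-15, -12) meets the second set on [-15, -12).
[-8, -2) meets the second set on [-8, -5), [-3, -2).
[-1, 3) meets the second set on [-1, 3).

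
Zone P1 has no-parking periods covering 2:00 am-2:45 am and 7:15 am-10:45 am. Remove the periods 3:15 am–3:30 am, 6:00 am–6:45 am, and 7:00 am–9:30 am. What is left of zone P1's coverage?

2:00 am–2:45 am: nothing removed.
7:15 am–10:45 am \ B = 9:30 am–10:45 am.

2:00 am–2:45 am, 9:30 am–10:45 am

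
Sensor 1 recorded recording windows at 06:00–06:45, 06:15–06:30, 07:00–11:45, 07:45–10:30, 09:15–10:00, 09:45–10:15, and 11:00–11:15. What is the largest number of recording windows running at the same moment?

4

Sweep endpoints in order; track running count of active intervals.
Peak of 4 reached at 09:45.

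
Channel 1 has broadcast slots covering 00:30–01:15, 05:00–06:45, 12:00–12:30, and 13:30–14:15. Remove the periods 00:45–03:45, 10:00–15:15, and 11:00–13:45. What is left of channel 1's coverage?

Second set merges to 00:45–03:45, 10:00–15:15.
00:30–01:15 with B removed leaves 00:30–00:45.
05:00–06:45 is untouched.
12:00–12:30 lies entirely inside B → drops out.
13:30–14:15 lies entirely inside B → drops out.

00:30–00:45, 05:00–06:45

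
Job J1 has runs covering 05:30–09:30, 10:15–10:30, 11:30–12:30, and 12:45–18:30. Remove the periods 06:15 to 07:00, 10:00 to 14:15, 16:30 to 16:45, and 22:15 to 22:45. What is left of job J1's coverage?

05:30–09:30 \ B = 05:30–06:15, 07:00–09:30.
10:15–10:30: entirely removed.
11:30–12:30: entirely removed.
12:45–18:30 \ B = 14:15–16:30, 16:45–18:30.

05:30–06:15, 07:00–09:30, 14:15–16:30, 16:45–18:30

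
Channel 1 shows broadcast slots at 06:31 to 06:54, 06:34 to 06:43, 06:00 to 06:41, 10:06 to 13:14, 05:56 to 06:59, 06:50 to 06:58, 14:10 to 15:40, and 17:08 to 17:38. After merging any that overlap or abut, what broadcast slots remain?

05:56-06:59, 10:06-13:14, 14:10-15:40, 17:08-17:38

Sort by start: 05:56-06:59, 06:00-06:41, 06:31-06:54, 06:34-06:43, 06:50-06:58, 10:06-13:14, 14:10-15:40, 17:08-17:38.
06:00-06:41 overlaps/touches 05:56-06:59 → extend to 05:56-06:59.
06:31-06:54 overlaps/touches 05:56-06:59 → extend to 05:56-06:59.
06:34-06:43 overlaps/touches 05:56-06:59 → extend to 05:56-06:59.
06:50-06:58 overlaps/touches 05:56-06:59 → extend to 05:56-06:59.
10:06-13:14 is disjoint → start new block.
14:10-15:40 is disjoint → start new block.
17:08-17:38 is disjoint → start new block.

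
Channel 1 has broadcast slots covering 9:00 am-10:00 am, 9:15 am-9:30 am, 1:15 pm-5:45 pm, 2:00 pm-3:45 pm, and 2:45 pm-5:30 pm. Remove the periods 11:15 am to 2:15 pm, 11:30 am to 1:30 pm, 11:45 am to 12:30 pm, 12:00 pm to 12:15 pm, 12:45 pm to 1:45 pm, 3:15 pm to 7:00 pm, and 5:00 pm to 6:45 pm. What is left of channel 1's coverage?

First set merges to 9:00 am-10:00 am, 1:15 pm-5:45 pm.
Second set merges to 11:15 am-2:15 pm, 3:15 pm-7:00 pm.
9:00 am-10:00 am: nothing removed.
1:15 pm-5:45 pm \ B = 2:15 pm-3:15 pm.

9:00 am-10:00 am, 2:15 pm-3:15 pm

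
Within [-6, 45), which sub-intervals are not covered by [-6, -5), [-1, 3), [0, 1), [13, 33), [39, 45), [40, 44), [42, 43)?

[-5, -1) ∪ [3, 13) ∪ [33, 39)

The merged coverage is [-6, -5), [-1, 3), [13, 33), [39, 45).
Complement within [-6, 45): [-5, -1), [3, 13), [33, 39).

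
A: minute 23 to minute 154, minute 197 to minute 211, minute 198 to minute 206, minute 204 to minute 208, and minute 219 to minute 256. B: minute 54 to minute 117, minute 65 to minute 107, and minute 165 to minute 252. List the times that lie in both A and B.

First set merges to minute 23 to minute 154, minute 197 to minute 211, minute 219 to minute 256.
Second set merges to minute 54 to minute 117, minute 165 to minute 252.
minute 23 to minute 154 ∩ B → minute 54 to minute 117.
minute 197 to minute 211 ∩ B → minute 197 to minute 211.
minute 219 to minute 256 ∩ B → minute 219 to minute 252.

minute 54 to minute 117, minute 197 to minute 211, minute 219 to minute 252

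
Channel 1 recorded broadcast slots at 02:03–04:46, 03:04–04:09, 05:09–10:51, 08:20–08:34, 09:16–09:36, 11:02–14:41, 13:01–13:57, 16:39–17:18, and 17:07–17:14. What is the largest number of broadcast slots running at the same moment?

2

At 03:04, 2 of the intervals are simultaneously active.
No point has more.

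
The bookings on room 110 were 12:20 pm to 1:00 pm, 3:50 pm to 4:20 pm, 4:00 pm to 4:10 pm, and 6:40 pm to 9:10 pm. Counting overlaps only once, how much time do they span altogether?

3 h 40 min

Merged: 12:20 pm-1:00 pm, 3:50 pm-4:20 pm, 6:40 pm-9:10 pm.
Lengths: 40 min + 30 min + 2 h 30 min = 3 h 40 min.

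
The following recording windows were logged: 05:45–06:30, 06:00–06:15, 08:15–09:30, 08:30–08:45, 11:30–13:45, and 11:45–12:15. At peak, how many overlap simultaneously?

At 06:00, 2 of the intervals are simultaneously active.
No point has more.

2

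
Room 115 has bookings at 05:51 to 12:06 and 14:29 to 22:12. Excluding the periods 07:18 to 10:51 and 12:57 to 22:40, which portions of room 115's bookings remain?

05:51–12:06 with B removed leaves 05:51–07:18, 10:51–12:06.
14:29–22:12 lies entirely inside B → drops out.

05:51–07:18, 10:51–12:06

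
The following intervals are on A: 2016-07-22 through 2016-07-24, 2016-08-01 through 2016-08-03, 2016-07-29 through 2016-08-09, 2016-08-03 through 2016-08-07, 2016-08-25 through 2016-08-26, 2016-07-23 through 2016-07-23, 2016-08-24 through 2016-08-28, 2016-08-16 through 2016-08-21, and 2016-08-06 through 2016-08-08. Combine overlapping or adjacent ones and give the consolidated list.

Sort by start: 2016-07-22 through 2016-07-24, 2016-07-23 through 2016-07-23, 2016-07-29 through 2016-08-09, 2016-08-01 through 2016-08-03, 2016-08-03 through 2016-08-07, 2016-08-06 through 2016-08-08, 2016-08-16 through 2016-08-21, 2016-08-24 through 2016-08-28, 2016-08-25 through 2016-08-26.
2016-07-23 through 2016-07-23 overlaps/touches 2016-07-22 through 2016-07-24 → extend to 2016-07-22 through 2016-07-24.
2016-07-29 through 2016-08-09 is disjoint → start new block.
2016-08-01 through 2016-08-03 overlaps/touches 2016-07-29 through 2016-08-09 → extend to 2016-07-29 through 2016-08-09.
2016-08-03 through 2016-08-07 overlaps/touches 2016-07-29 through 2016-08-09 → extend to 2016-07-29 through 2016-08-09.
2016-08-06 through 2016-08-08 overlaps/touches 2016-07-29 through 2016-08-09 → extend to 2016-07-29 through 2016-08-09.
2016-08-16 through 2016-08-21 is disjoint → start new block.
2016-08-24 through 2016-08-28 is disjoint → start new block.
2016-08-25 through 2016-08-26 overlaps/touches 2016-08-24 through 2016-08-28 → extend to 2016-08-24 through 2016-08-28.

2016-07-22 through 2016-07-24, 2016-07-29 through 2016-08-09, 2016-08-16 through 2016-08-21, 2016-08-24 through 2016-08-28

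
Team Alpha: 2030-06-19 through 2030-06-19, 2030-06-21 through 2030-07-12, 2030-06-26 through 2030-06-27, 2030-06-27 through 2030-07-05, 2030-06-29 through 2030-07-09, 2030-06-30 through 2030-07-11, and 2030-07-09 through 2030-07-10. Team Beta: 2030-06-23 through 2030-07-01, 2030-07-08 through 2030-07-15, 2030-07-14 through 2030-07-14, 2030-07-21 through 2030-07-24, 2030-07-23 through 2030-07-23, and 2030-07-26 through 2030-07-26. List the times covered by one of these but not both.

A, merged: 2030-06-19 through 2030-06-19, 2030-06-21 through 2030-07-12.
B, merged: 2030-06-23 through 2030-07-01, 2030-07-08 through 2030-07-15, 2030-07-21 through 2030-07-24, 2030-07-26 through 2030-07-26.
A but not B: 2030-06-19 through 2030-06-19, 2030-06-21 through 2030-06-22, 2030-07-02 through 2030-07-07.
B but not A: 2030-07-13 through 2030-07-15, 2030-07-21 through 2030-07-24, 2030-07-26 through 2030-07-26.
Combining gives A △ B.

2030-06-19 through 2030-06-19, 2030-06-21 through 2030-06-22, 2030-07-02 through 2030-07-07, 2030-07-13 through 2030-07-15, 2030-07-21 through 2030-07-24, 2030-07-26 through 2030-07-26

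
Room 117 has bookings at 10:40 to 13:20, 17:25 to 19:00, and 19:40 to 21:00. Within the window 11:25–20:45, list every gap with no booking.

13:20–17:25, 19:00–19:40

The merged coverage is 10:40–13:20, 17:25–19:00, 19:40–21:00.
Uncovered inside 11:25–20:45: 13:20–17:25, 19:00–19:40.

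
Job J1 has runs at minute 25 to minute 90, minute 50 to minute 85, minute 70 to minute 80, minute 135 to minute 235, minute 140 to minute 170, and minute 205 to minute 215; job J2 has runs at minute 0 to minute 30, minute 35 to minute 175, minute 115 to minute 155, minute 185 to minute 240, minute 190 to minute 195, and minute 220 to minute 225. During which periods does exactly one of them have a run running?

minute 0 to minute 25, minute 30 to minute 35, minute 90 to minute 135, minute 175 to minute 185, minute 235 to minute 240

A, merged: minute 25 to minute 90, minute 135 to minute 235.
B, merged: minute 0 to minute 30, minute 35 to minute 175, minute 185 to minute 240.
A but not B: minute 30 to minute 35, minute 175 to minute 185.
B but not A: minute 0 to minute 25, minute 90 to minute 135, minute 235 to minute 240.
Combining gives A △ B.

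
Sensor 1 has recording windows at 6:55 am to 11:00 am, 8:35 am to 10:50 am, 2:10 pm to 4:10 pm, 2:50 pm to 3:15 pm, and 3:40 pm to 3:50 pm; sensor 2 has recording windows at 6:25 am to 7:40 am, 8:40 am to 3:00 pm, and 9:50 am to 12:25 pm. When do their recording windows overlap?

A, merged: 6:55 am-11:00 am, 2:10 pm-4:10 pm.
B, merged: 6:25 am-7:40 am, 8:40 am-3:00 pm.
6:55 am-11:00 am ∩ B → 6:55 am-7:40 am, 8:40 am-11:00 am.
2:10 pm-4:10 pm ∩ B → 2:10 pm-3:00 pm.

6:55 am-7:40 am, 8:40 am-11:00 am, 2:10 pm-3:00 pm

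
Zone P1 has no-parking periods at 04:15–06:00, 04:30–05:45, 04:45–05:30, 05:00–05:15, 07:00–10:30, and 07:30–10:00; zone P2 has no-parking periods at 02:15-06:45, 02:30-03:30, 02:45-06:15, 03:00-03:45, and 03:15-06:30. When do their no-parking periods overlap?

First set merges to 04:15–06:00, 07:00–10:30.
Second set merges to 02:15–06:45.
04:15–06:00 meets the second set on 04:15–06:00.
07:00–10:30: no overlap with the second set.

04:15–06:00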